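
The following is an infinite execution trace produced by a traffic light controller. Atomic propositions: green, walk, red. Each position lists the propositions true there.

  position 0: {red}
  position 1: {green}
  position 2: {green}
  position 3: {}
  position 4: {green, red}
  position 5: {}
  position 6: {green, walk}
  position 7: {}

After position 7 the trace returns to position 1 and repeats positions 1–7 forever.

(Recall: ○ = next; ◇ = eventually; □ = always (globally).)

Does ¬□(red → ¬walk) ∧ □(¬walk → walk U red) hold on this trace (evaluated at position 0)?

Violated

¬walk → walk U red must hold at every position from 0 onward. It fails at position 1, so □(¬walk → walk U red) is false.
Positions where ¬walk holds: 0, 1, 2, 3, 4, 5, 7.
Check walk U red at each: 0→ok, 1→fails, 2→fails, 3→fails, 4→ok, 5→fails, 7→fails.
At position 0: ¬□(red → ¬walk) is false; □(¬walk → walk U red) is false; so ¬□(red → ¬walk) ∧ □(¬walk → walk U red) is false.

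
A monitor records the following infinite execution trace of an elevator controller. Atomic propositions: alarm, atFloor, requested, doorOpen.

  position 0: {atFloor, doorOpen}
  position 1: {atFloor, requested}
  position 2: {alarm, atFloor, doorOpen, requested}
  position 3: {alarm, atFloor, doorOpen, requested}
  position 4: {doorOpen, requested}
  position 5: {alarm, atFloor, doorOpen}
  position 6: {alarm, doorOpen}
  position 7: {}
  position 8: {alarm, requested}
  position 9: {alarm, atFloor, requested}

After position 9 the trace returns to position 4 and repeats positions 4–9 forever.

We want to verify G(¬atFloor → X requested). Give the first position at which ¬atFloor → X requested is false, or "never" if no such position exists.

4

Check ¬atFloor → X requested at each position in order: 0 ✓, 1 ✓, 2 ✓, 3 ✓.
At position 4 the labels are {doorOpen, requested} and the next position 5 has {alarm, atFloor, doorOpen}, so ¬atFloor → X requested is false there. This is the first violation.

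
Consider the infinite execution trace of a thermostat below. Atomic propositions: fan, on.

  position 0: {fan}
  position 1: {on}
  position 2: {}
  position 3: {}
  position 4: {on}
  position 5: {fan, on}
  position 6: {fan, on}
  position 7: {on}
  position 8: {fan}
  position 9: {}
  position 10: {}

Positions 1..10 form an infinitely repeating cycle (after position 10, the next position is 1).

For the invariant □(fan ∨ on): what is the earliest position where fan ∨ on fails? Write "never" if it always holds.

Check fan ∨ on at each position in order: 0 ✓, 1 ✓.
At position 2 the labels are {}, so fan ∨ on is false there. This is the first violation.

2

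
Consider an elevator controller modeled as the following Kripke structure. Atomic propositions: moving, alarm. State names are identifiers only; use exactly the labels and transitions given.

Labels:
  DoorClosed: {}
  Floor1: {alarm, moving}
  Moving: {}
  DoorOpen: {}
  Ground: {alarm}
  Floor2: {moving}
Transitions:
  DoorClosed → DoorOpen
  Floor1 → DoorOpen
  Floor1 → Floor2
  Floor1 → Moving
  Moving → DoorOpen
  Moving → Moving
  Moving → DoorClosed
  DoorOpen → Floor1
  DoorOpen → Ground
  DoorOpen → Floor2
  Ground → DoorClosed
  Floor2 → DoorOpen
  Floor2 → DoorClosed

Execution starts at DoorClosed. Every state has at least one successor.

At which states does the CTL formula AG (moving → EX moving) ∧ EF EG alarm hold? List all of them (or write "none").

States satisfying moving → EX moving: {DoorClosed, Floor1, Moving, DoorOpen, Ground}.
States satisfying AG (moving → EX moving): ∅.
States satisfying EG alarm: ∅.
States satisfying EF EG alarm: ∅.
States satisfying AG (moving → EX moving) ∧ EF EG alarm: ∅.

none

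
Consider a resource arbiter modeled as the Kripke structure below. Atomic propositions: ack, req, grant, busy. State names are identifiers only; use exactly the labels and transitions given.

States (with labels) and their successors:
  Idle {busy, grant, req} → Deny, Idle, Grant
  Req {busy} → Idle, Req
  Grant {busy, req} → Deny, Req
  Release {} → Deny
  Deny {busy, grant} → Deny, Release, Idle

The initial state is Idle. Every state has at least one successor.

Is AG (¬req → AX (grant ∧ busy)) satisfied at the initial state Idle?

States satisfying ¬req → AX (grant ∧ busy): {Idle, Grant, Release}.
States satisfying AG (¬req → AX (grant ∧ busy)): ∅.
Deny is reachable from Idle and violates ¬req → AX (grant ∧ busy), so AG fails at Idle.
Idle ∉ Sat(AG (¬req → AX (grant ∧ busy))).

No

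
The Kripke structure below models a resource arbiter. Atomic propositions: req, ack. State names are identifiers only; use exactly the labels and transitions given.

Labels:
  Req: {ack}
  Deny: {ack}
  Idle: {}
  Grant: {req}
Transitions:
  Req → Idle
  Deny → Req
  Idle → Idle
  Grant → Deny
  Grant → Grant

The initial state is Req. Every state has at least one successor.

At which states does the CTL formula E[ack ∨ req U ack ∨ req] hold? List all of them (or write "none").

{Req, Deny, Grant}

States satisfying ack ∨ req: {Req, Deny, Grant}.
States satisfying E[ack ∨ req U ack ∨ req]: {Req, Deny, Grant}.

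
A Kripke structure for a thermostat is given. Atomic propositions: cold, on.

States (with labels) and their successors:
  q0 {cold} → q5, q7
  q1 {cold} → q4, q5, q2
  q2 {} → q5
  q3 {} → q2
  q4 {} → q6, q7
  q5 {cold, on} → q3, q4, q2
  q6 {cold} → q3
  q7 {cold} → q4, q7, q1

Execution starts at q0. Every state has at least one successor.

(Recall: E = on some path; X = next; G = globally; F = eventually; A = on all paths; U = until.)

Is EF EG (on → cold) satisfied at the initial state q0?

Satisfied

States satisfying EG (on → cold): {q0, q1, q2, q3, q4, q5, q6, q7}.
States satisfying EF EG (on → cold): {q0, q1, q2, q3, q4, q5, q6, q7}.
Some path from q0 reaches a state where EG (on → cold) holds.
q0 ∈ Sat(EF EG (on → cold)).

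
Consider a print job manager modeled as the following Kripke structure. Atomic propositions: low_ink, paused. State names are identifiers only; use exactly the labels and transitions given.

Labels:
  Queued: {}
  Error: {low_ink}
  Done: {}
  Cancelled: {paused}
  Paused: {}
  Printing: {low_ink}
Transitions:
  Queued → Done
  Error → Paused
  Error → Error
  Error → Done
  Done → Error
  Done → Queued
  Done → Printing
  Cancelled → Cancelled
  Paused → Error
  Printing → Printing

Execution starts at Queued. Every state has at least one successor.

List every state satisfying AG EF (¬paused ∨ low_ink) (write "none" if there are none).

States satisfying EF (¬paused ∨ low_ink): {Queued, Error, Done, Paused, Printing}.
States satisfying AG EF (¬paused ∨ low_ink): {Queued, Error, Done, Paused, Printing}.

{Queued, Error, Done, Paused, Printing}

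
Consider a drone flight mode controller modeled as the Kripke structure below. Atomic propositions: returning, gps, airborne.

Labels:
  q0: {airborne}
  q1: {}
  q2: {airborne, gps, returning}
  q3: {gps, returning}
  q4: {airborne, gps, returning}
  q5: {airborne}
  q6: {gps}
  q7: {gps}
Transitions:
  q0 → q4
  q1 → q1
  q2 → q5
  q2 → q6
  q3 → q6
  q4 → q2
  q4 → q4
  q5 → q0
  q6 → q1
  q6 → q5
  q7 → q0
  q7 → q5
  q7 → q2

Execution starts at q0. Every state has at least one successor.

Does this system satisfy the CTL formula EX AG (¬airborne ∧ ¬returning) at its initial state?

Does not hold

States satisfying AG (¬airborne ∧ ¬returning): {q1}.
States satisfying EX AG (¬airborne ∧ ¬returning): {q1, q6}.
No suitable path/successor from q0 witnesses the formula.
q0 ∉ Sat(EX AG (¬airborne ∧ ¬returning)).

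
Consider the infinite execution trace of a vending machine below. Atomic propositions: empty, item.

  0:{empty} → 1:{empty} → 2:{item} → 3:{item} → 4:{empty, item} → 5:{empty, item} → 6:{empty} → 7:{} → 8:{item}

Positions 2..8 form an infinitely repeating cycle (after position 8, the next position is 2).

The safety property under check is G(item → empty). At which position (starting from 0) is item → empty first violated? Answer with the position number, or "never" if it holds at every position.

Check item → empty at each position in order: 0 ✓, 1 ✓.
At position 2 the labels are {item}, so item → empty is false there. This is the first violation.

2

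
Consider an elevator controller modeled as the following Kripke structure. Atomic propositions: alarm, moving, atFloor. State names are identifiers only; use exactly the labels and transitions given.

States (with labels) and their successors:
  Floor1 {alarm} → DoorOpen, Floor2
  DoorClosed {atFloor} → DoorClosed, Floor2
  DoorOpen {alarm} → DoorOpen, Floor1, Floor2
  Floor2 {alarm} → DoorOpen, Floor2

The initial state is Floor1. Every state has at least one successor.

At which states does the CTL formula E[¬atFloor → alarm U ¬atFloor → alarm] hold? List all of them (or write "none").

{Floor1, DoorClosed, DoorOpen, Floor2}

States satisfying ¬atFloor → alarm: {Floor1, DoorClosed, DoorOpen, Floor2}.
States satisfying E[¬atFloor → alarm U ¬atFloor → alarm]: {Floor1, DoorClosed, DoorOpen, Floor2}.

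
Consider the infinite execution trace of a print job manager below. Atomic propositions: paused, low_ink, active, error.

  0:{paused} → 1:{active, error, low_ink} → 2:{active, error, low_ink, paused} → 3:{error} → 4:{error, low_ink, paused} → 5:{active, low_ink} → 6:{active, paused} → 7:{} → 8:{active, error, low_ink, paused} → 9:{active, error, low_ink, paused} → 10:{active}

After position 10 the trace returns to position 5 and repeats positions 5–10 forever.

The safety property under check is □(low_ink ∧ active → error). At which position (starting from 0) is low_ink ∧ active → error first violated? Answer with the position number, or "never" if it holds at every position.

5

Check low_ink ∧ active → error at each position in order: 0 ✓, 1 ✓, 2 ✓, 3 ✓, 4 ✓.
At position 5 the labels are {active, low_ink}, so low_ink ∧ active → error is false there. This is the first violation.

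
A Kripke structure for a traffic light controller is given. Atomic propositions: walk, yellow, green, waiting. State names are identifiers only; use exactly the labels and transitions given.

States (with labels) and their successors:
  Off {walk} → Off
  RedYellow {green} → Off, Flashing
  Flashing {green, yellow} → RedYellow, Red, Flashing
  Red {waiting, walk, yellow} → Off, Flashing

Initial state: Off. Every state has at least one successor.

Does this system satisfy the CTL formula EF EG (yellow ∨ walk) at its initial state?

Satisfied

States satisfying EG (yellow ∨ walk): {Off, Flashing, Red}.
States satisfying EF EG (yellow ∨ walk): {Off, RedYellow, Flashing, Red}.
Some path from Off reaches a state where EG (yellow ∨ walk) holds.
Off ∈ Sat(EF EG (yellow ∨ walk)).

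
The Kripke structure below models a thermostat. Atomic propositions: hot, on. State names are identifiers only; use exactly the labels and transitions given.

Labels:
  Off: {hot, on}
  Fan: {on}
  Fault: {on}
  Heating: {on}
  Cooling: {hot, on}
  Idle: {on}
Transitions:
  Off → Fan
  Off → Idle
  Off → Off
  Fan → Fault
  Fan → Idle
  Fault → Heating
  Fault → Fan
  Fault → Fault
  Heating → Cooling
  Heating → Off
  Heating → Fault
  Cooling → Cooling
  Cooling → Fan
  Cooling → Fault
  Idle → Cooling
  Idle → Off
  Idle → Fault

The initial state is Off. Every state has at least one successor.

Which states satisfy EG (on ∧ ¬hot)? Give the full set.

{Fan, Fault, Heating, Idle}

States satisfying on ∧ ¬hot: {Fan, Fault, Heating, Idle}.
States satisfying EG (on ∧ ¬hot): {Fan, Fault, Heating, Idle}.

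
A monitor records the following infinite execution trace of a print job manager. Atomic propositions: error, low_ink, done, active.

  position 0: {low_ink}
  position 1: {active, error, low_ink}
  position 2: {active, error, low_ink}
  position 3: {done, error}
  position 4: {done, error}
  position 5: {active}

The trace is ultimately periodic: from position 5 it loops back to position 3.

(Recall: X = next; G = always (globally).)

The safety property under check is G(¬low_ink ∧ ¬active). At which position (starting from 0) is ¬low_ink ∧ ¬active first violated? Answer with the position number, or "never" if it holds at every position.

0

At position 0 the labels are {low_ink}, so ¬low_ink ∧ ¬active is false there. This is the first violation.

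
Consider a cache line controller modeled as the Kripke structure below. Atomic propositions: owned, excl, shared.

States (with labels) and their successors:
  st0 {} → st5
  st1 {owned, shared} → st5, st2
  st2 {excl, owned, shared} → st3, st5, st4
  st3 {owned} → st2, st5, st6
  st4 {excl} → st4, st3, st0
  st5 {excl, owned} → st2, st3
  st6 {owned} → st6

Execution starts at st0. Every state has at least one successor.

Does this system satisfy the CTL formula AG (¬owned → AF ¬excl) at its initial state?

States satisfying ¬owned → AF ¬excl: {st0, st1, st2, st3, st5, st6}.
States satisfying AG (¬owned → AF ¬excl): {st6}.
st4 is reachable from st0 and violates ¬owned → AF ¬excl, so AG fails at st0.
st0 ∉ Sat(AG (¬owned → AF ¬excl)).

Violated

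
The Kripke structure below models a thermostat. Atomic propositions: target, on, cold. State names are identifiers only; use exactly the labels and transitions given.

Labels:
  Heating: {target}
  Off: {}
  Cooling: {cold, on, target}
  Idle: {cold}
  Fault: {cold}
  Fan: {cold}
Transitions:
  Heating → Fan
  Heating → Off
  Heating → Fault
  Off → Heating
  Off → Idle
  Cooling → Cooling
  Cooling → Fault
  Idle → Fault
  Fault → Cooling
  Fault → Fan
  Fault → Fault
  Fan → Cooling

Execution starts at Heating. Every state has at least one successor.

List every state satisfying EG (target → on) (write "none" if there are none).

States satisfying target → on: {Off, Cooling, Idle, Fault, Fan}.
States satisfying EG (target → on): {Off, Cooling, Idle, Fault, Fan}.

{Off, Cooling, Idle, Fault, Fan}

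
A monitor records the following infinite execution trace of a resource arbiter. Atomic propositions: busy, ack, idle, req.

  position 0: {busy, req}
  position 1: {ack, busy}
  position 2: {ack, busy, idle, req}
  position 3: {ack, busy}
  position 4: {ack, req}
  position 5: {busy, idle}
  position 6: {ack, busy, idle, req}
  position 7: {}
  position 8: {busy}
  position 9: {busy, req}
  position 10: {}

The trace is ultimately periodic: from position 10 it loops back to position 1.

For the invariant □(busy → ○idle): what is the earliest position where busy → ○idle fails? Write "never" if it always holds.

0

At position 0 the labels are {busy, req} and the next position 1 has {ack, busy}, so busy → ○idle is false there. This is the first violation.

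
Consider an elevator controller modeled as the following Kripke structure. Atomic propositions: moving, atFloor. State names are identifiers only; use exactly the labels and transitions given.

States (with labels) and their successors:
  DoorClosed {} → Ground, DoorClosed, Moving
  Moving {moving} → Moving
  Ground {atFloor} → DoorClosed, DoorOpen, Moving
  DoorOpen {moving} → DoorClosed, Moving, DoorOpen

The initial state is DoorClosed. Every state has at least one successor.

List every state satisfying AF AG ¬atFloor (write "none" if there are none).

States satisfying AG ¬atFloor: {Moving}.
States satisfying AF AG ¬atFloor: {Moving}.

{Moving}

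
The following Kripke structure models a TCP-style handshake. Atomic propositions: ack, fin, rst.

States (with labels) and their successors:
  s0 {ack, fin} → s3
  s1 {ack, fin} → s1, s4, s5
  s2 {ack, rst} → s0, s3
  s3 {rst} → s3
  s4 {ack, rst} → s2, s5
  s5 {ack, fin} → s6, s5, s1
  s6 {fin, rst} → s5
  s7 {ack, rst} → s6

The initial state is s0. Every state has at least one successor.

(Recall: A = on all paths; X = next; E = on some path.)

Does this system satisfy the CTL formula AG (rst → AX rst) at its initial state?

States satisfying rst → AX rst: {s0, s1, s3, s5, s7}.
States satisfying AG (rst → AX rst): {s0, s3}.
Every state reachable from s0 satisfies rst → AX rst.
s0 ∈ Sat(AG (rst → AX rst)).

Yes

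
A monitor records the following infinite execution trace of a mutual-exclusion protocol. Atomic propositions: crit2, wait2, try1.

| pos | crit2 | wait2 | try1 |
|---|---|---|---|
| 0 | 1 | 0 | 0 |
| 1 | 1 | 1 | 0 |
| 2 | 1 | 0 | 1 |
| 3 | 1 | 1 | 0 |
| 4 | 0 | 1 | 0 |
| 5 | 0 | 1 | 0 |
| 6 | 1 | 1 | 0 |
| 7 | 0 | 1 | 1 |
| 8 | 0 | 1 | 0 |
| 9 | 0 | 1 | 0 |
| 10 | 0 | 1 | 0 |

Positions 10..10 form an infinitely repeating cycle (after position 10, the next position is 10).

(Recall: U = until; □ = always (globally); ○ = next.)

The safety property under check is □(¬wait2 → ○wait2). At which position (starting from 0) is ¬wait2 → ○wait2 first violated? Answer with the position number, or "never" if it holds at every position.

never

¬wait2 → ○wait2 holds at every position 0..10, and those are all the positions the trace ever visits, so the invariant □(¬wait2 → ○wait2) is never violated.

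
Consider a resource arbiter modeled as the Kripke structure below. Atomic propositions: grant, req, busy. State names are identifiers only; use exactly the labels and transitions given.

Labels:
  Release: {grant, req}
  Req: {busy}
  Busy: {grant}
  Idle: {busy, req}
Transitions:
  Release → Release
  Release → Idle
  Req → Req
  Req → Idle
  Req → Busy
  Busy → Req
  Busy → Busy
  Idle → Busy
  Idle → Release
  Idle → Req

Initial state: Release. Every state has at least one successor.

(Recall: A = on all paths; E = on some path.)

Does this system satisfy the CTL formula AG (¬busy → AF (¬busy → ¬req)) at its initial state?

States satisfying ¬busy → AF (¬busy → ¬req): {Req, Busy, Idle}.
States satisfying AG (¬busy → AF (¬busy → ¬req)): ∅.
Release is reachable from Release and violates ¬busy → AF (¬busy → ¬req), so AG fails at Release.
Release ∉ Sat(AG (¬busy → AF (¬busy → ¬req))).

Violated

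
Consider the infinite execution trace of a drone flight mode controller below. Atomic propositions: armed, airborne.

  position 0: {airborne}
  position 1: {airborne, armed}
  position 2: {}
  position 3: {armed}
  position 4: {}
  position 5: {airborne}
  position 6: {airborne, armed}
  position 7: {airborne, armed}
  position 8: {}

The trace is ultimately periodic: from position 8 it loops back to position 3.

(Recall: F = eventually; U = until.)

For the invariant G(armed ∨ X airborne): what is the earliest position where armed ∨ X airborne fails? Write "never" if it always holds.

2

Check armed ∨ X airborne at each position in order: 0 ✓, 1 ✓.
At position 2 the labels are {} and the next position 3 has {armed}, so armed ∨ X airborne is false there. This is the first violation.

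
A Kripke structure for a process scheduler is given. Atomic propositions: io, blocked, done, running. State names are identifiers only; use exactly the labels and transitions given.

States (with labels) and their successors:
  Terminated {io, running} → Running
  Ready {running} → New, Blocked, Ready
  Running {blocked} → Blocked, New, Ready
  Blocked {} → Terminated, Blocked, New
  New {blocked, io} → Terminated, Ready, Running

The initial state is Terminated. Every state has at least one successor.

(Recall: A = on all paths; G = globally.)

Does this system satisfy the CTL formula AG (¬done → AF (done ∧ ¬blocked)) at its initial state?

States satisfying ¬done → AF (done ∧ ¬blocked): ∅.
States satisfying AG (¬done → AF (done ∧ ¬blocked)): ∅.
Blocked is reachable from Terminated and violates ¬done → AF (done ∧ ¬blocked), so AG fails at Terminated.
Terminated ∉ Sat(AG (¬done → AF (done ∧ ¬blocked))).

Does not hold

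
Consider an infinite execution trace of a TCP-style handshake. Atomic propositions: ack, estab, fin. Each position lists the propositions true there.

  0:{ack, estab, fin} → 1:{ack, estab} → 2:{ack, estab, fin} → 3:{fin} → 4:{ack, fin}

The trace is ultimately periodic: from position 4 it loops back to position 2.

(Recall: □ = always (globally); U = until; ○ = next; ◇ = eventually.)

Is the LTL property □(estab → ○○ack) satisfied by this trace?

Violated

estab → ○○ack must hold at every position from 0 onward. It fails at position 1, so □(estab → ○○ack) is false.
Positions where estab holds: 0, 1, 2.
Check ○○ack at each: 0→ok, 1→fails, 2→ok.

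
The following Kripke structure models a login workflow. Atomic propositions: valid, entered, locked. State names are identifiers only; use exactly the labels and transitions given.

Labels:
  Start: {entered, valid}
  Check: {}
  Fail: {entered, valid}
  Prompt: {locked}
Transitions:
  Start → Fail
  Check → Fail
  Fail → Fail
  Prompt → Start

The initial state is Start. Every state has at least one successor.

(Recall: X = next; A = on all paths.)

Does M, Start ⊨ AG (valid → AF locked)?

No

States satisfying valid → AF locked: {Check, Prompt}.
States satisfying AG (valid → AF locked): ∅.
Fail is reachable from Start and violates valid → AF locked, so AG fails at Start.
Start ∉ Sat(AG (valid → AF locked)).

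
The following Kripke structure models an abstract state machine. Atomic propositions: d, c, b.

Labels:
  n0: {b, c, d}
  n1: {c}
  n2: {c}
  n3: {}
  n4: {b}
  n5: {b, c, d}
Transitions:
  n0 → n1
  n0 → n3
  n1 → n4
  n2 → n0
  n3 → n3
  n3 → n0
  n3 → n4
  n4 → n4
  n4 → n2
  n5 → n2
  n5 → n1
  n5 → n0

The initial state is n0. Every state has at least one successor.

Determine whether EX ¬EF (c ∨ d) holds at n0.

States satisfying ¬EF (c ∨ d): ∅.
States satisfying EX ¬EF (c ∨ d): ∅.
No suitable path/successor from n0 witnesses the formula.
n0 ∉ Sat(EX ¬EF (c ∨ d)).

Violated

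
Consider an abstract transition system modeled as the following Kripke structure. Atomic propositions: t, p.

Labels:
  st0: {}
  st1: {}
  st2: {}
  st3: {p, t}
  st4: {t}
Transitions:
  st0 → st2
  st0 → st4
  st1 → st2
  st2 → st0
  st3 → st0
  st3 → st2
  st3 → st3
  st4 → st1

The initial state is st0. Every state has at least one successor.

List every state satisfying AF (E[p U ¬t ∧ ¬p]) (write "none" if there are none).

{st0, st1, st2, st3, st4}

States satisfying E[p U ¬t ∧ ¬p]: {st0, st1, st2, st3}.
States satisfying AF (E[p U ¬t ∧ ¬p]): {st0, st1, st2, st3, st4}.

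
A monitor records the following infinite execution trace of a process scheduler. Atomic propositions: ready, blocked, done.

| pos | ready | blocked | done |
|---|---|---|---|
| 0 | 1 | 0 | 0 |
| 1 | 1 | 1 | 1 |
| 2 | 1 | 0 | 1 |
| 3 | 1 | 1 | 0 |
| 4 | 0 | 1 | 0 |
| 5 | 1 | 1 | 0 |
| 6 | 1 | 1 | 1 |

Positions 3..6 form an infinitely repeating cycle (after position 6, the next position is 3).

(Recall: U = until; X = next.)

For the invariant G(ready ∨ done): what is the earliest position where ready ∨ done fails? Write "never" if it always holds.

4

Check ready ∨ done at each position in order: 0 ✓, 1 ✓, 2 ✓, 3 ✓.
At position 4 the labels are {blocked}, so ready ∨ done is false there. This is the first violation.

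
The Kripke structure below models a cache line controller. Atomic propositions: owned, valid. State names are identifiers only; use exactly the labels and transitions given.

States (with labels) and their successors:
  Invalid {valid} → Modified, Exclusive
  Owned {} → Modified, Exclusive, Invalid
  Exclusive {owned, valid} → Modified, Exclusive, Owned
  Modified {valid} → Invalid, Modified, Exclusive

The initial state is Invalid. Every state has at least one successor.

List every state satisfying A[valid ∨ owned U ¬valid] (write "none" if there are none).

{Owned}

States satisfying valid ∨ owned: {Invalid, Exclusive, Modified}.
States satisfying ¬valid: {Owned}.
States satisfying A[valid ∨ owned U ¬valid]: {Owned}.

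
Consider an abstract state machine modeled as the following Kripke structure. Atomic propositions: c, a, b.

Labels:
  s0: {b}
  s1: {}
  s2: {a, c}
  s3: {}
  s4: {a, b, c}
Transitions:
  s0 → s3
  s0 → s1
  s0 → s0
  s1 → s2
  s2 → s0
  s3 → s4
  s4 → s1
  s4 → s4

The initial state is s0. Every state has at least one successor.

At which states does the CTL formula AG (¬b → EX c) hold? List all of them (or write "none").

none

States satisfying ¬b → EX c: {s0, s1, s3, s4}.
States satisfying AG (¬b → EX c): ∅.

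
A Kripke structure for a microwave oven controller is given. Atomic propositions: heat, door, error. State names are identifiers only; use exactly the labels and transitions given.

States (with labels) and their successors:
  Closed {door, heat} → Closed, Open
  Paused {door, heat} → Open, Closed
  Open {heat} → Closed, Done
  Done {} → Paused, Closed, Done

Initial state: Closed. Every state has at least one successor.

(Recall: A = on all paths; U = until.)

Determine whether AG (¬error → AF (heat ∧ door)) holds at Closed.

States satisfying ¬error → AF (heat ∧ door): {Closed, Paused}.
States satisfying AG (¬error → AF (heat ∧ door)): ∅.
Done is reachable from Closed and violates ¬error → AF (heat ∧ door), so AG fails at Closed.
Closed ∉ Sat(AG (¬error → AF (heat ∧ door))).

Violated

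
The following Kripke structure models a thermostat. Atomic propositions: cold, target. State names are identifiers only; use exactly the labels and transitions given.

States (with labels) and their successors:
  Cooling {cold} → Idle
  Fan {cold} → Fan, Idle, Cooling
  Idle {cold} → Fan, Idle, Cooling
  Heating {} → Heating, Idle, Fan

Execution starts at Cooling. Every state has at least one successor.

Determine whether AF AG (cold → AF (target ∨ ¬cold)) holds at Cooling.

States satisfying AG (cold → AF (target ∨ ¬cold)): ∅.
States satisfying AF AG (cold → AF (target ∨ ¬cold)): ∅.
There is a path from Cooling along which AG (cold → AF (target ∨ ¬cold)) never holds.
Cooling ∉ Sat(AF AG (cold → AF (target ∨ ¬cold))).

No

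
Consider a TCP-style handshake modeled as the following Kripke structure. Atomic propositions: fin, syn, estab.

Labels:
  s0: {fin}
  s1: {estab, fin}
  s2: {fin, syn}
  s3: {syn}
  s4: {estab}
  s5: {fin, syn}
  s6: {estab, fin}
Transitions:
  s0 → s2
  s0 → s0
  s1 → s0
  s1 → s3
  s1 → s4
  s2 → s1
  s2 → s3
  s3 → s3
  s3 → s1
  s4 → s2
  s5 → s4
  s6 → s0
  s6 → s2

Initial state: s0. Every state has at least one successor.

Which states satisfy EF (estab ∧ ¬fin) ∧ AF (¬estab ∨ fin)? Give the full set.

{s0, s1, s2, s3, s4, s5, s6}

States satisfying estab ∧ ¬fin: {s4}.
States satisfying EF (estab ∧ ¬fin): {s0, s1, s2, s3, s4, s5, s6}.
States satisfying ¬estab ∨ fin: {s0, s1, s2, s3, s5, s6}.
States satisfying AF (¬estab ∨ fin): {s0, s1, s2, s3, s4, s5, s6}.
States satisfying EF (estab ∧ ¬fin) ∧ AF (¬estab ∨ fin): {s0, s1, s2, s3, s4, s5, s6}.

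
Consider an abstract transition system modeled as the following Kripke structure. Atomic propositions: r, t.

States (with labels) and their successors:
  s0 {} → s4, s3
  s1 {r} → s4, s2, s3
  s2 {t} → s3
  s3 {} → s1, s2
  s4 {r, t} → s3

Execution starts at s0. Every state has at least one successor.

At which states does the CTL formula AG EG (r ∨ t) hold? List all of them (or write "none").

none

States satisfying EG (r ∨ t): ∅.
States satisfying AG EG (r ∨ t): ∅.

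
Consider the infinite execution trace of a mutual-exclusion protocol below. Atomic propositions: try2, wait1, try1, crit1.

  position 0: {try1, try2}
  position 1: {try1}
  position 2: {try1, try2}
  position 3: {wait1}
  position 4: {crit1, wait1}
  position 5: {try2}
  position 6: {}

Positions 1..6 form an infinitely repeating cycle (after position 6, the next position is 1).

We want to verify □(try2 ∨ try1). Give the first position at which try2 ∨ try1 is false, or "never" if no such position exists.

Check try2 ∨ try1 at each position in order: 0 ✓, 1 ✓, 2 ✓.
At position 3 the labels are {wait1}, so try2 ∨ try1 is false there. This is the first violation.

3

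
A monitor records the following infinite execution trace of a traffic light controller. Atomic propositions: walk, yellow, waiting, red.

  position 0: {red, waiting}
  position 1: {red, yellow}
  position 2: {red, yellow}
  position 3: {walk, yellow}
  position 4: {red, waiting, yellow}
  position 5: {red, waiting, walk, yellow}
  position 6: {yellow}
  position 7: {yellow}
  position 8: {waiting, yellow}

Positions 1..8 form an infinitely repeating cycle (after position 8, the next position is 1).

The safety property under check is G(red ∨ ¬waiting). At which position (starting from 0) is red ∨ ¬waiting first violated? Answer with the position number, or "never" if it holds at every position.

8

Check red ∨ ¬waiting at each position in order: 0 ✓, 1 ✓, 2 ✓, 3 ✓, 4 ✓, 5 ✓, 6 ✓, 7 ✓.
At position 8 the labels are {waiting, yellow}, so red ∨ ¬waiting is false there. This is the first violation.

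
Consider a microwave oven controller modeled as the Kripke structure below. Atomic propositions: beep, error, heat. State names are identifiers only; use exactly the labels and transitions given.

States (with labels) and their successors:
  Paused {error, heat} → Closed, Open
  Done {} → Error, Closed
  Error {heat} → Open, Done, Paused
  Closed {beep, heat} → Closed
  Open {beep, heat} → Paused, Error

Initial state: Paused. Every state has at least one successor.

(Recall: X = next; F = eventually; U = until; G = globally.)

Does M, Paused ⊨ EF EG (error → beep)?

Yes

States satisfying EG (error → beep): {Done, Error, Closed, Open}.
States satisfying EF EG (error → beep): {Paused, Done, Error, Closed, Open}.
Some path from Paused reaches a state where EG (error → beep) holds.
Paused ∈ Sat(EF EG (error → beep)).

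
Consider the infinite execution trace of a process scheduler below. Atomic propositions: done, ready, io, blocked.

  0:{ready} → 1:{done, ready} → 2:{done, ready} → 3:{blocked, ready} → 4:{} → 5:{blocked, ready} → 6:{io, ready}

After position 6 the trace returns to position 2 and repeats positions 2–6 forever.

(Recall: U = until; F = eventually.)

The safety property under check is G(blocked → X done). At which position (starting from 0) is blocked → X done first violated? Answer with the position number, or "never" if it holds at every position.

3

Check blocked → X done at each position in order: 0 ✓, 1 ✓, 2 ✓.
At position 3 the labels are {blocked, ready} and the next position 4 has {}, so blocked → X done is false there. This is the first violation.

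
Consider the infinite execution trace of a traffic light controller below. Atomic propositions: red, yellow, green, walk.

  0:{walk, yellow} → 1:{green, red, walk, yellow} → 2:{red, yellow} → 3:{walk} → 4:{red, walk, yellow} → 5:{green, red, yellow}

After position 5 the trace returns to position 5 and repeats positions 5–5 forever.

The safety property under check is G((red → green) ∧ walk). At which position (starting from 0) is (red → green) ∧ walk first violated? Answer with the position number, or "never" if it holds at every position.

2

Check (red → green) ∧ walk at each position in order: 0 ✓, 1 ✓.
At position 2 the labels are {red, yellow}, so (red → green) ∧ walk is false there. This is the first violation.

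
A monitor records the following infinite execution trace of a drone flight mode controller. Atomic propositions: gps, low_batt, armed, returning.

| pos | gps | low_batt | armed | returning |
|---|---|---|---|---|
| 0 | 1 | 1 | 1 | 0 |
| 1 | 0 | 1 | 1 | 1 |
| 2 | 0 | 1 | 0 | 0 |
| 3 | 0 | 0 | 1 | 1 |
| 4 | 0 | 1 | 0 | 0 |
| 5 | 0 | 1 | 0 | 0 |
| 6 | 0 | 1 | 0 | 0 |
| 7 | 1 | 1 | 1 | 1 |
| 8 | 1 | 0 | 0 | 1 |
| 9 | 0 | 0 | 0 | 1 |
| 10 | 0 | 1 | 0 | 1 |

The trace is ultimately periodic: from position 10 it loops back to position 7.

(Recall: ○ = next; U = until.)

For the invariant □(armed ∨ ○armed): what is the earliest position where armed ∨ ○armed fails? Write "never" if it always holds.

4

Check armed ∨ ○armed at each position in order: 0 ✓, 1 ✓, 2 ✓, 3 ✓.
At position 4 the labels are {low_batt} and the next position 5 has {low_batt}, so armed ∨ ○armed is false there. This is the first violation.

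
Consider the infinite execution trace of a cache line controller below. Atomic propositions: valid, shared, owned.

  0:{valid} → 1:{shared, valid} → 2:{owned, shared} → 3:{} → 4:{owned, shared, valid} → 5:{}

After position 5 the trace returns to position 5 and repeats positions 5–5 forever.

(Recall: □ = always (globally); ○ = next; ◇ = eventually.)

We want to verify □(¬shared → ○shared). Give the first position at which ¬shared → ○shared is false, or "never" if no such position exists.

5

Check ¬shared → ○shared at each position in order: 0 ✓, 1 ✓, 2 ✓, 3 ✓, 4 ✓.
At position 5 the labels are {} and the next position 5 has {}, so ¬shared → ○shared is false there. This is the first violation.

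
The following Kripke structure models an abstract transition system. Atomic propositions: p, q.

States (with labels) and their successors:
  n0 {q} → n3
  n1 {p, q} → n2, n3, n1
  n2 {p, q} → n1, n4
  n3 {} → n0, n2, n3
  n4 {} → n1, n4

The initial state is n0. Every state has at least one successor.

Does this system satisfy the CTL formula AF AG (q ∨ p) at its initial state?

States satisfying AG (q ∨ p): ∅.
States satisfying AF AG (q ∨ p): ∅.
There is a path from n0 along which AG (q ∨ p) never holds.
n0 ∉ Sat(AF AG (q ∨ p)).

No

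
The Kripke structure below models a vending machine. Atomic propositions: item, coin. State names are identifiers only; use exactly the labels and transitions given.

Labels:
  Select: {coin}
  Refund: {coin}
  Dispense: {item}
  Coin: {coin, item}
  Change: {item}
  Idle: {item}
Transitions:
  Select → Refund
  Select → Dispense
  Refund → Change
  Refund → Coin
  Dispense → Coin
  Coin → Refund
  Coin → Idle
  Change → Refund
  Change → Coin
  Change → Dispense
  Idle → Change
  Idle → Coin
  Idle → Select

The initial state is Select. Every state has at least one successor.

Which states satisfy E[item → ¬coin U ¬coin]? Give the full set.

{Select, Refund, Dispense, Change, Idle}

States satisfying item → ¬coin: {Select, Refund, Dispense, Change, Idle}.
States satisfying ¬coin: {Dispense, Change, Idle}.
States satisfying E[item → ¬coin U ¬coin]: {Select, Refund, Dispense, Change, Idle}.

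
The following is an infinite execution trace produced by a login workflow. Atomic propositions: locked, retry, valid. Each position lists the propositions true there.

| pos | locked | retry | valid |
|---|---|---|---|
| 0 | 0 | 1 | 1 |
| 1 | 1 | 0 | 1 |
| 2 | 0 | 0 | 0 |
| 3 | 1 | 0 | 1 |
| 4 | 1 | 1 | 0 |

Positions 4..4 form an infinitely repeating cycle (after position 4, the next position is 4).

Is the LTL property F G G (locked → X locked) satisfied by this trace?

Yes

G G (locked → X locked) holds at position 2, which is reachable from 0, so F G G (locked → X locked) holds.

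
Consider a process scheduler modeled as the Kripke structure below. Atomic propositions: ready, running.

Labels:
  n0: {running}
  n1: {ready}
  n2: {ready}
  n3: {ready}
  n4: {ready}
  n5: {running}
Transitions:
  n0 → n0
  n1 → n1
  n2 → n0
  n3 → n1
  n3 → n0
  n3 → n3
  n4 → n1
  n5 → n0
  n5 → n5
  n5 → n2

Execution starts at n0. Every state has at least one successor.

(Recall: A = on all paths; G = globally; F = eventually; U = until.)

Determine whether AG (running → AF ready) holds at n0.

States satisfying running → AF ready: {n1, n2, n3, n4}.
States satisfying AG (running → AF ready): {n1, n4}.
n0 is reachable from n0 and violates running → AF ready, so AG fails at n0.
n0 ∉ Sat(AG (running → AF ready)).

Violated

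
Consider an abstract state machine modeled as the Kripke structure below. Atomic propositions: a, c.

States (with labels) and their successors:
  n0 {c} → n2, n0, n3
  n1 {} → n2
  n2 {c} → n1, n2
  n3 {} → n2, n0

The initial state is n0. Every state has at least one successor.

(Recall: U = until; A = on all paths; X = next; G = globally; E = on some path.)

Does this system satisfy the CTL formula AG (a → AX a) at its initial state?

Satisfied

States satisfying a → AX a: {n0, n1, n2, n3}.
States satisfying AG (a → AX a): {n0, n1, n2, n3}.
Every state reachable from n0 satisfies a → AX a.
n0 ∈ Sat(AG (a → AX a)).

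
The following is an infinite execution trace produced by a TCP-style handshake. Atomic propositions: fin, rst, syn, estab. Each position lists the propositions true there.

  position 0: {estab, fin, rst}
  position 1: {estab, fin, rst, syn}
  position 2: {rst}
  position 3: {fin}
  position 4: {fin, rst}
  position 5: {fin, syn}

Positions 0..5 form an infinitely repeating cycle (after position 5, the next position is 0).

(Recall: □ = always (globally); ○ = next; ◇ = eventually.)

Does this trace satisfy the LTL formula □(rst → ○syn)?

Does not hold

rst → ○syn must hold at every position from 0 onward. It fails at position 1, so □(rst → ○syn) is false.
Positions where rst holds: 0, 1, 2, 4.
Check ○syn at each: 0→ok, 1→fails, 2→fails, 4→ok.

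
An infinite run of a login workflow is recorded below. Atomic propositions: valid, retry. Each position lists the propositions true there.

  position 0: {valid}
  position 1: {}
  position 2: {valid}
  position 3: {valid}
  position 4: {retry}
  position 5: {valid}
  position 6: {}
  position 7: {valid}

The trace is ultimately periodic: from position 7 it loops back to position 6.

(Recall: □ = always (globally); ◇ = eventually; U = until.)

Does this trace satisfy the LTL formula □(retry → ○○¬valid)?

Holds

retry → ○○¬valid holds at every position 0..7, and those are all positions ever visited, so □(retry → ○○¬valid) holds.
Positions where retry holds: 4.
Check ○○¬valid at each: 4→ok.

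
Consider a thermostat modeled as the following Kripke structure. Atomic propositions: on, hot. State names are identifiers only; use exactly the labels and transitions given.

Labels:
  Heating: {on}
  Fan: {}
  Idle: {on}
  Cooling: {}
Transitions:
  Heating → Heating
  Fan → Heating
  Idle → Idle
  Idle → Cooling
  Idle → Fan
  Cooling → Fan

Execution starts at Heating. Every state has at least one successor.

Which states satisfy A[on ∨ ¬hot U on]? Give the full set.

States satisfying on ∨ ¬hot: {Heating, Fan, Idle, Cooling}.
States satisfying on: {Heating, Idle}.
States satisfying A[on ∨ ¬hot U on]: {Heating, Fan, Idle, Cooling}.

{Heating, Fan, Idle, Cooling}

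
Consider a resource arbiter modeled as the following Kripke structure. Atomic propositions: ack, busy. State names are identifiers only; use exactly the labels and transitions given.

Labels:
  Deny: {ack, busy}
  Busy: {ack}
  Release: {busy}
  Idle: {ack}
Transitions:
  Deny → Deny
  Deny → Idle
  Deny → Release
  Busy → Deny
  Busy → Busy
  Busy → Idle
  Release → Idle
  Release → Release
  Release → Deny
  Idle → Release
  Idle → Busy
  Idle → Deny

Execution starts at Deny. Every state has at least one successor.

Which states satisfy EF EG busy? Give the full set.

{Deny, Busy, Release, Idle}

States satisfying EG busy: {Deny, Release}.
States satisfying EF EG busy: {Deny, Busy, Release, Idle}.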